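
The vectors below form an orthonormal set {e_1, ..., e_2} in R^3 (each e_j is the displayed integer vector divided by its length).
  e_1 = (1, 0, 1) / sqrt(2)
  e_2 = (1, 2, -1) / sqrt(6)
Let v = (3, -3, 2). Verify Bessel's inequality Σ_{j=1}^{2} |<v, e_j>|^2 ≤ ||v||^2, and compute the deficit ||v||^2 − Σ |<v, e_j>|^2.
Σ |<v, e_j>|^2 = 50/3; ||v||^2 = 22; deficit = 16/3

Write each e_j = u_j / sqrt(<u_j, u_j>) where u_j is the displayed integer vector. Then <v, e_j> = <v, u_j> / sqrt(<u_j, u_j>), so |<v, e_j>|^2 = <v, u_j>^2 / <u_j, u_j>.
Coefficients: <v, e_1> = 5/sqrt(2), <v, e_2> = -5/sqrt(6).
Square and sum: Σ |<v, e_j>|^2 = 50/3.
Compute ||v||^2 = v·v = 22.
Deficit = 22 − 50/3 = 16/3 ≥ 0, confirming Bessel's inequality. (The deficit equals ||v − Σ <v,e_j> e_j||^2, the squared distance from v to span{e_j}.)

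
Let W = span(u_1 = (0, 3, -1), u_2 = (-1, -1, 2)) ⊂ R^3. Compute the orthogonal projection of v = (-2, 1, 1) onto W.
proj_W(v) = (-8/7, 41/35, 53/35)

Set up U = [u_1 | ... | u_2] ∈ R^(3×2). The projector onto W = col(U) is P = U (U^T U)^(-1) U^T.
Compute U^T U =
  [10, -5]
  [-5, 6],
and U^T v = (2, 3).
Solve U^T U · c = U^T v for the coefficients: c = (27/35, 8/7). The projection is proj_W(v) = U c.
Check: (v - proj_W(v)) · u_1 = 0  (should be 0).
Check: (v - proj_W(v)) · u_2 = 0  (should be 0).
Result: proj_W(v) = (-8/7, 41/35, 53/35).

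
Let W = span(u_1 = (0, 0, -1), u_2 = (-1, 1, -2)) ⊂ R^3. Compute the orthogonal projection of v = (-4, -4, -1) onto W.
proj_W(v) = (0, 0, -1)

Set up U = [u_1 | ... | u_2] ∈ R^(3×2). The projector onto W = col(U) is P = U (U^T U)^(-1) U^T.
Compute U^T U =
  [1, 2]
  [2, 6],
and U^T v = (1, 2).
Solve U^T U · c = U^T v for the coefficients: c = (1, 0). The projection is proj_W(v) = U c.
Check: (v - proj_W(v)) · u_1 = 0  (should be 0).
Check: (v - proj_W(v)) · u_2 = 0  (should be 0).
Result: proj_W(v) = (0, 0, -1).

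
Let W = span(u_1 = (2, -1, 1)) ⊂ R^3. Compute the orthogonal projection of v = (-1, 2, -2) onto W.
proj_W(v) = (-2, 1, -1)

Set up U = [u_1 | ... | u_1] ∈ R^(3×1). The projector onto W = col(U) is P = U (U^T U)^(-1) U^T.
Compute U^T U =
  [6],
and U^T v = (-6).
Solve U^T U · c = U^T v for the coefficients: c = (-1). The projection is proj_W(v) = U c.
Check: (v - proj_W(v)) · u_1 = 0  (should be 0).
Result: proj_W(v) = (-2, 1, -1).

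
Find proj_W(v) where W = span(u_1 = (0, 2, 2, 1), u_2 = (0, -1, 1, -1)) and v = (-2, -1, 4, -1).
proj_W(v) = (0, -17/26, 101/26, -19/13)

Set up U = [u_1 | ... | u_2] ∈ R^(4×2). The projector onto W = col(U) is P = U (U^T U)^(-1) U^T.
Compute U^T U =
  [9, -1]
  [-1, 3],
and U^T v = (5, 6).
Solve U^T U · c = U^T v for the coefficients: c = (21/26, 59/26). The projection is proj_W(v) = U c.
Check: (v - proj_W(v)) · u_1 = 0  (should be 0).
Check: (v - proj_W(v)) · u_2 = 0  (should be 0).
Result: proj_W(v) = (0, -17/26, 101/26, -19/13).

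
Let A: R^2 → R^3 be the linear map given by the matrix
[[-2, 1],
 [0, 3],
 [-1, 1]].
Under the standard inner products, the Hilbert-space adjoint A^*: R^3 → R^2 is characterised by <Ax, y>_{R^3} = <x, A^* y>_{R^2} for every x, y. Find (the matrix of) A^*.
A^* = A^T =
[[-2, 0, -1],
 [1, 3, 1]]

For real matrices with standard dot products, the defining identity <Ax, y> = <x, A^* y> gives (Ax)^T y = x^T (A^*) y, i.e. x^T A^T y = x^T (A^*) y. Since this holds for all x, y, we must have A^* = A^T. Therefore
A^* =
[[-2, 0, -1],
 [1, 3, 1]].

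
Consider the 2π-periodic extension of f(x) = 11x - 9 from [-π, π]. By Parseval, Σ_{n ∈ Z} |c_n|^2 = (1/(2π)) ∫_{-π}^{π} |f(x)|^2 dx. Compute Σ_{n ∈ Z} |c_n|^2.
Σ |c_n|^2 = 121π^2/3 + 81

Expand and integrate term by term over [-π, π]:
  ∫ (11x)^2 dx = 121·(2π^3/3); ∫ 2·11·(-9)·x dx = 0 (odd integrand); ∫ (-9)^2 dx = 81·2π.
So (1/(2π)) ∫_{-π}^{π} (11x - 9)^2 dx = 121π^2/3 + 81 = 121π^2/3 + 81.
Parseval ⇒ Σ |c_n|^2 = 121π^2/3 + 81.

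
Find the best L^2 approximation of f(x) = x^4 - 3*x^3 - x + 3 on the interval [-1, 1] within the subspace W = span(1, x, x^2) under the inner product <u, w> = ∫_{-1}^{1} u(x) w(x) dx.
g(x) = 6*x^2/7 - 14*x/5 + 102/35

The best approximation g ∈ W is the orthogonal projection of f onto W. Writing g = a_0 + a_1 x + a_2 x^2, the coefficients solve the normal equations G · a = b where
  G_{ij} = <φ_i, φ_j> and b_i = <f, φ_i>, with φ_0 = 1, φ_1 = x, φ_2 = x^2.
G =
  [2, 0, 2/3]
  [0, 2/3, 0]
  [2/3, 0, 2/5],
b = (32/5, -28/15, 16/7).
Solving gives a_0 = 102/35, a_1 = -14/5, a_2 = 6/7, so
  g(x) = 6*x^2/7 - 14*x/5 + 102/35.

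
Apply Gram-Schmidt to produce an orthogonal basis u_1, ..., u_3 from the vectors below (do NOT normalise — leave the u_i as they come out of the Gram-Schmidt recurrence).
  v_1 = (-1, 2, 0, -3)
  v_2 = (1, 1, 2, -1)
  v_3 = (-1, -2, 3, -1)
Orthogonal basis:
  u_1 = (-1, 2, 0, -3)
  u_2 = (9/7, 3/7, 2, -1/7)
  u_3 = (-77/41, -94/41, 67/41, -37/41)

Apply the Gram-Schmidt recurrence
  u_1 = v_1
  u_i = v_i − Σ_{j<i} ((v_i · u_j) / (u_j · u_j)) · u_j.

Step by step this gives:
  u_1 = (-1, 2, 0, -3)
  u_2 = (9/7, 3/7, 2, -1/7)
  u_3 = (-77/41, -94/41, 67/41, -37/41)

Orthogonality check:
  u_2 · u_1 = 0 (should be 0)
  u_3 · u_1 = 0 (should be 0)
  u_3 · u_2 = 0 (should be 0)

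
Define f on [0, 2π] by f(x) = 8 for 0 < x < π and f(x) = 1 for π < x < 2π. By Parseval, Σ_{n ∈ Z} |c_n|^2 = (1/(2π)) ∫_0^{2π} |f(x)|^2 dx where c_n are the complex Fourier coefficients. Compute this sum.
Σ |c_n|^2 = 65/2

Parseval equates the L^2 energy of f (normalised by 1/(2π)) with the ℓ^2 sum of its Fourier coefficients: (1/(2π)) ∫_0^{2π} |f|^2 = Σ |c_n|^2.
Compute the left side: (1/(2π)) [∫_0^π 8^2 dx + ∫_π^{2π} 1^2 dx] = (1/(2π)) · (64π + 1π) = (64 + 1)/2 = 65/2.
So Σ_{n ∈ Z} |c_n|^2 = 65/2.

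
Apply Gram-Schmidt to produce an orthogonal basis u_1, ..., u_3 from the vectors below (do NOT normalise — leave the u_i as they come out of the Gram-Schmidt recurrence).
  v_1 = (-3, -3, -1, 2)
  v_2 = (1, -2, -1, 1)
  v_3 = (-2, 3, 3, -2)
Orthogonal basis:
  u_1 = (-3, -3, -1, 2)
  u_2 = (41/23, -28/23, -17/23, 11/23)
  u_3 = (13/125, -79/125, 144/125, -27/125)

Apply the Gram-Schmidt recurrence
  u_1 = v_1
  u_i = v_i − Σ_{j<i} ((v_i · u_j) / (u_j · u_j)) · u_j.

Step by step this gives:
  u_1 = (-3, -3, -1, 2)
  u_2 = (41/23, -28/23, -17/23, 11/23)
  u_3 = (13/125, -79/125, 144/125, -27/125)

Orthogonality check:
  u_2 · u_1 = 0 (should be 0)
  u_3 · u_1 = 0 (should be 0)
  u_3 · u_2 = 0 (should be 0)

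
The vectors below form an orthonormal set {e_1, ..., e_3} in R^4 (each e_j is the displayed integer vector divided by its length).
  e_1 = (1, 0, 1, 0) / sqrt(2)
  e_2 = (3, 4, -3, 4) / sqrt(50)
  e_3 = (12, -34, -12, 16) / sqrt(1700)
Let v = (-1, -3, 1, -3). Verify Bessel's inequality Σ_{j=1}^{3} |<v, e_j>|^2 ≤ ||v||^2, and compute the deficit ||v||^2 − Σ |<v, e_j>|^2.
Σ |<v, e_j>|^2 = 315/17; ||v||^2 = 20; deficit = 25/17

Write each e_j = u_j / sqrt(<u_j, u_j>) where u_j is the displayed integer vector. Then <v, e_j> = <v, u_j> / sqrt(<u_j, u_j>), so |<v, e_j>|^2 = <v, u_j>^2 / <u_j, u_j>.
Coefficients: <v, e_1> = 0/sqrt(2), <v, e_2> = -30/sqrt(50), <v, e_3> = 30/sqrt(1700).
Square and sum: Σ |<v, e_j>|^2 = 315/17.
Compute ||v||^2 = v·v = 20.
Deficit = 20 − 315/17 = 25/17 ≥ 0, confirming Bessel's inequality. (The deficit equals ||v − Σ <v,e_j> e_j||^2, the squared distance from v to span{e_j}.)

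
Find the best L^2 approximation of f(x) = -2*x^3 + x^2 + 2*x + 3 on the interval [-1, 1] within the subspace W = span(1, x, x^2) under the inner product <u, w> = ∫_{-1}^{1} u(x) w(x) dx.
g(x) = x^2 + 4*x/5 + 3

The best approximation g ∈ W is the orthogonal projection of f onto W. Writing g = a_0 + a_1 x + a_2 x^2, the coefficients solve the normal equations G · a = b where
  G_{ij} = <φ_i, φ_j> and b_i = <f, φ_i>, with φ_0 = 1, φ_1 = x, φ_2 = x^2.
G =
  [2, 0, 2/3]
  [0, 2/3, 0]
  [2/3, 0, 2/5],
b = (20/3, 8/15, 12/5).
Solving gives a_0 = 3, a_1 = 4/5, a_2 = 1, so
  g(x) = x^2 + 4*x/5 + 3.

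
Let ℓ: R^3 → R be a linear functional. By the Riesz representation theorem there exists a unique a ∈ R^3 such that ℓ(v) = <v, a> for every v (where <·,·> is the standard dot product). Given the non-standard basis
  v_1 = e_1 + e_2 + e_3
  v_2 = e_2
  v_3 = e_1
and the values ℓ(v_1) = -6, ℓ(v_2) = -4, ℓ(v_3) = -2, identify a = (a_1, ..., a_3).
a = (-2, -4, 0)

Write a = (a_1, ..., a_3) in the standard basis. For each basis vector v_i, ℓ(v_i) = <v_i, a> is a linear equation in the a_j's. Collect the n equations into a matrix system V a = ℓ, where row i of V is v_i (expressed in the standard basis). Since V is invertible (lower-triangular with 1s on the diagonal, up to permutation), solve by back-substitution:
  V =
[[1, 1, 1],
 [0, 1, 0],
 [1, 0, 0]]
  V a = (-6, -4, -2)
Solving gives a = (-2, -4, 0).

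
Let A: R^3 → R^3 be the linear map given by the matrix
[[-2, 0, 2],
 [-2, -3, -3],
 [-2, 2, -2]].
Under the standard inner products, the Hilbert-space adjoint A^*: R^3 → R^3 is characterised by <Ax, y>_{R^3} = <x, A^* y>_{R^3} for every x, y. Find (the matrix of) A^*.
A^* = A^T =
[[-2, -2, -2],
 [0, -3, 2],
 [2, -3, -2]]

For real matrices with standard dot products, the defining identity <Ax, y> = <x, A^* y> gives (Ax)^T y = x^T (A^*) y, i.e. x^T A^T y = x^T (A^*) y. Since this holds for all x, y, we must have A^* = A^T. Therefore
A^* =
[[-2, -2, -2],
 [0, -3, 2],
 [2, -3, -2]].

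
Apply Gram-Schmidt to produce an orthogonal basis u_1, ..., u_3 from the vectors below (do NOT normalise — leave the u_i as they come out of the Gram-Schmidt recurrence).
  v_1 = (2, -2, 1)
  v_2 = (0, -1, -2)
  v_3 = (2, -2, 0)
Orthogonal basis:
  u_1 = (2, -2, 1)
  u_2 = (0, -1, -2)
  u_3 = (2/9, 8/45, -4/45)

Apply the Gram-Schmidt recurrence
  u_1 = v_1
  u_i = v_i − Σ_{j<i} ((v_i · u_j) / (u_j · u_j)) · u_j.

Step by step this gives:
  u_1 = (2, -2, 1)
  u_2 = (0, -1, -2)
  u_3 = (2/9, 8/45, -4/45)

Orthogonality check:
  u_2 · u_1 = 0 (should be 0)
  u_3 · u_1 = 0 (should be 0)
  u_3 · u_2 = 0 (should be 0)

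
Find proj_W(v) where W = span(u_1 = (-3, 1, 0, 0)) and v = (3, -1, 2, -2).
proj_W(v) = (3, -1, 0, 0)

Set up U = [u_1 | ... | u_1] ∈ R^(4×1). The projector onto W = col(U) is P = U (U^T U)^(-1) U^T.
Compute U^T U =
  [10],
and U^T v = (-10).
Solve U^T U · c = U^T v for the coefficients: c = (-1). The projection is proj_W(v) = U c.
Check: (v - proj_W(v)) · u_1 = 0  (should be 0).
Result: proj_W(v) = (3, -1, 0, 0).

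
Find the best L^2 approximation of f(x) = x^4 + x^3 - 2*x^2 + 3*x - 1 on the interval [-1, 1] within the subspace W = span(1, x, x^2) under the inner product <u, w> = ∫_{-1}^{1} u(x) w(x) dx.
g(x) = -8*x^2/7 + 18*x/5 - 38/35

The best approximation g ∈ W is the orthogonal projection of f onto W. Writing g = a_0 + a_1 x + a_2 x^2, the coefficients solve the normal equations G · a = b where
  G_{ij} = <φ_i, φ_j> and b_i = <f, φ_i>, with φ_0 = 1, φ_1 = x, φ_2 = x^2.
G =
  [2, 0, 2/3]
  [0, 2/3, 0]
  [2/3, 0, 2/5],
b = (-44/15, 12/5, -124/105).
Solving gives a_0 = -38/35, a_1 = 18/5, a_2 = -8/7, so
  g(x) = -8*x^2/7 + 18*x/5 - 38/35.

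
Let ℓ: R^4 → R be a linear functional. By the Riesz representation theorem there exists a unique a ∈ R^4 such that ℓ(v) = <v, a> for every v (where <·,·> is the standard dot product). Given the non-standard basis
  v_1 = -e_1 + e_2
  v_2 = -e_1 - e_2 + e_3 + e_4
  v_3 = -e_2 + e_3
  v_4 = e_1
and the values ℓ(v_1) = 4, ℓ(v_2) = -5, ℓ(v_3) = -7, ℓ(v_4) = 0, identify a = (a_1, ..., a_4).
a = (0, 4, -3, 2)

Write a = (a_1, ..., a_4) in the standard basis. For each basis vector v_i, ℓ(v_i) = <v_i, a> is a linear equation in the a_j's. Collect the n equations into a matrix system V a = ℓ, where row i of V is v_i (expressed in the standard basis). Since V is invertible (lower-triangular with 1s on the diagonal, up to permutation), solve by back-substitution:
  V =
[[-1, 1, 0, 0],
 [-1, -1, 1, 1],
 [0, -1, 1, 0],
 [1, 0, 0, 0]]
  V a = (4, -5, -7, 0)
Solving gives a = (0, 4, -3, 2).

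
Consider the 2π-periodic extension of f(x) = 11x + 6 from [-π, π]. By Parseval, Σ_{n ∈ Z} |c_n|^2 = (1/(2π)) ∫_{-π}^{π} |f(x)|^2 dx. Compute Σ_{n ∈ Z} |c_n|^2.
Σ |c_n|^2 = 121π^2/3 + 36

Expand and integrate term by term over [-π, π]:
  ∫ (11x)^2 dx = 121·(2π^3/3); ∫ 2·11·(6)·x dx = 0 (odd integrand); ∫ 6^2 dx = 36·2π.
So (1/(2π)) ∫_{-π}^{π} (11x + 6)^2 dx = 121π^2/3 + 36 = 121π^2/3 + 36.
Parseval ⇒ Σ |c_n|^2 = 121π^2/3 + 36.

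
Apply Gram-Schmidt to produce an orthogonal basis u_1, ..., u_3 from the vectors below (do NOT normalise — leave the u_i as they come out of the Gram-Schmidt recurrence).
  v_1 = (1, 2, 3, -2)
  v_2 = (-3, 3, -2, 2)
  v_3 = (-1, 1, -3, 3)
Orthogonal basis:
  u_1 = (1, 2, 3, -2)
  u_2 = (-47/18, 34/9, -5/6, 11/9)
  u_3 = (497/419, 217/419, -91/419, 329/419)

Apply the Gram-Schmidt recurrence
  u_1 = v_1
  u_i = v_i − Σ_{j<i} ((v_i · u_j) / (u_j · u_j)) · u_j.

Step by step this gives:
  u_1 = (1, 2, 3, -2)
  u_2 = (-47/18, 34/9, -5/6, 11/9)
  u_3 = (497/419, 217/419, -91/419, 329/419)

Orthogonality check:
  u_2 · u_1 = 0 (should be 0)
  u_3 · u_1 = 0 (should be 0)
  u_3 · u_2 = 0 (should be 0)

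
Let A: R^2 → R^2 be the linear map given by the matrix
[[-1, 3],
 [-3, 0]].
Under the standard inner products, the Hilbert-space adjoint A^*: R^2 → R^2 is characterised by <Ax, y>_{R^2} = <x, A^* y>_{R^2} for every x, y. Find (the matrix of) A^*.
A^* = A^T =
[[-1, -3],
 [3, 0]]

For real matrices with standard dot products, the defining identity <Ax, y> = <x, A^* y> gives (Ax)^T y = x^T (A^*) y, i.e. x^T A^T y = x^T (A^*) y. Since this holds for all x, y, we must have A^* = A^T. Therefore
A^* =
[[-1, -3],
 [3, 0]].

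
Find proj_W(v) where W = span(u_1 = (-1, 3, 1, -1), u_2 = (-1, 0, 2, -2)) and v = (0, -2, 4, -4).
proj_W(v) = (-120/83, -186/83, 302/83, -302/83)

Set up U = [u_1 | ... | u_2] ∈ R^(4×2). The projector onto W = col(U) is P = U (U^T U)^(-1) U^T.
Compute U^T U =
  [12, 5]
  [5, 9],
and U^T v = (2, 16).
Solve U^T U · c = U^T v for the coefficients: c = (-62/83, 182/83). The projection is proj_W(v) = U c.
Check: (v - proj_W(v)) · u_1 = 0  (should be 0).
Check: (v - proj_W(v)) · u_2 = 0  (should be 0).
Result: proj_W(v) = (-120/83, -186/83, 302/83, -302/83).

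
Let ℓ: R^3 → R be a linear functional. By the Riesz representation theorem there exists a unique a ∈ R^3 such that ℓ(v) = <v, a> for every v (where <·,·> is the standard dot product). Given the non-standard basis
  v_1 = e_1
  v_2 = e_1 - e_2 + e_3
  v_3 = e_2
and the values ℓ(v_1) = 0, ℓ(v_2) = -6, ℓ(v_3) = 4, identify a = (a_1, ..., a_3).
a = (0, 4, -2)

Write a = (a_1, ..., a_3) in the standard basis. For each basis vector v_i, ℓ(v_i) = <v_i, a> is a linear equation in the a_j's. Collect the n equations into a matrix system V a = ℓ, where row i of V is v_i (expressed in the standard basis). Since V is invertible (lower-triangular with 1s on the diagonal, up to permutation), solve by back-substitution:
  V =
[[1, 0, 0],
 [1, -1, 1],
 [0, 1, 0]]
  V a = (0, -6, 4)
Solving gives a = (0, 4, -2).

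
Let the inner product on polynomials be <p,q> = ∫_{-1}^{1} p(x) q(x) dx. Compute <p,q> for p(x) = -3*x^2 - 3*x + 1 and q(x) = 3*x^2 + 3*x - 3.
<p,q> = -38/5

Expand the product: p(x)·q(x) = -9*x^4 - 18*x^3 + 3*x^2 + 12*x - 3.
∫_{-1}^{1} of each monomial x^k gives [2/(k+1) if k even, 0 if k odd]. Integrating term-by-term (or equivalently evaluating the antiderivative F(x) = -9*x^5/5 - 9*x^4/2 + x^3 + 6*x^2 - 3*x at the endpoints):
  F(1) − F(−1) = -23/10 − (53/10) = -38/5.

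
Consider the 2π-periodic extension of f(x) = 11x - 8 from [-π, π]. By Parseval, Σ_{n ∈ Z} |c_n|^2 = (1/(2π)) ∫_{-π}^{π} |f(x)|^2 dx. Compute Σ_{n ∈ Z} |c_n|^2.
Σ |c_n|^2 = 121π^2/3 + 64

Expand and integrate term by term over [-π, π]:
  ∫ (11x)^2 dx = 121·(2π^3/3); ∫ 2·11·(-8)·x dx = 0 (odd integrand); ∫ (-8)^2 dx = 64·2π.
So (1/(2π)) ∫_{-π}^{π} (11x - 8)^2 dx = 121π^2/3 + 64 = 121π^2/3 + 64.
Parseval ⇒ Σ |c_n|^2 = 121π^2/3 + 64.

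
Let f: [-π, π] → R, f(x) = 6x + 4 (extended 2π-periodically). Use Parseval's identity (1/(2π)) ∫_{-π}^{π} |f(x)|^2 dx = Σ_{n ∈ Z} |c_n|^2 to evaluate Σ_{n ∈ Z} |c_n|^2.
Σ |c_n|^2 = 12π^2 + 16

Expand and integrate term by term over [-π, π]:
  ∫ (6x)^2 dx = 36·(2π^3/3); ∫ 2·6·(4)·x dx = 0 (odd integrand); ∫ 4^2 dx = 16·2π.
So (1/(2π)) ∫_{-π}^{π} (6x + 4)^2 dx = 36π^2/3 + 16 = 12π^2 + 16.
Parseval ⇒ Σ |c_n|^2 = 12π^2 + 16.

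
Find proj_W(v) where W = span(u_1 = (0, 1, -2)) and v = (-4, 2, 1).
proj_W(v) = (0, 0, 0)

Set up U = [u_1 | ... | u_1] ∈ R^(3×1). The projector onto W = col(U) is P = U (U^T U)^(-1) U^T.
Compute U^T U =
  [5],
and U^T v = (0).
Solve U^T U · c = U^T v for the coefficients: c = (0). The projection is proj_W(v) = U c.
Check: (v - proj_W(v)) · u_1 = 0  (should be 0).
Result: proj_W(v) = (0, 0, 0).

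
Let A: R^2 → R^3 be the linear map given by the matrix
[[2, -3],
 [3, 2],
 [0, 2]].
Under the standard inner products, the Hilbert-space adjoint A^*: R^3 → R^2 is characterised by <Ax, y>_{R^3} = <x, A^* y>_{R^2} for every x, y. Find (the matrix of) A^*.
A^* = A^T =
[[2, 3, 0],
 [-3, 2, 2]]

For real matrices with standard dot products, the defining identity <Ax, y> = <x, A^* y> gives (Ax)^T y = x^T (A^*) y, i.e. x^T A^T y = x^T (A^*) y. Since this holds for all x, y, we must have A^* = A^T. Therefore
A^* =
[[2, 3, 0],
 [-3, 2, 2]].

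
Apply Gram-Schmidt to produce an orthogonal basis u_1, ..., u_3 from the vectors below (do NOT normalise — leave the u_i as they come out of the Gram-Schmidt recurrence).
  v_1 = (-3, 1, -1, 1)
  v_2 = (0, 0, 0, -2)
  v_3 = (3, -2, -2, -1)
Orthogonal basis:
  u_1 = (-3, 1, -1, 1)
  u_2 = (-1/2, 1/6, -1/6, -11/6)
  u_3 = (6/11, -13/11, -31/11, 0)

Apply the Gram-Schmidt recurrence
  u_1 = v_1
  u_i = v_i − Σ_{j<i} ((v_i · u_j) / (u_j · u_j)) · u_j.

Step by step this gives:
  u_1 = (-3, 1, -1, 1)
  u_2 = (-1/2, 1/6, -1/6, -11/6)
  u_3 = (6/11, -13/11, -31/11, 0)

Orthogonality check:
  u_2 · u_1 = 0 (should be 0)
  u_3 · u_1 = 0 (should be 0)
  u_3 · u_2 = 0 (should be 0)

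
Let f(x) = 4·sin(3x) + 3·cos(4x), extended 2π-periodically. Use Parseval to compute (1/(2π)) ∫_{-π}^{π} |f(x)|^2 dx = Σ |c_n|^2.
Σ |c_n|^2 = 25/2

Expand |f|^2 and use orthogonality of {sin(nx), cos(mx)} on [-π, π]:
  ∫_{-π}^{π} sin(nx)^2 dx = π, ∫ cos(mx)^2 dx = π, and cross terms integrate to 0.
So ∫_{-π}^{π} f(x)^2 dx = 4^2 · π + 3^2 · π = (16 + 9)π.
Divide by 2π: (16 + 9)/2 = 25/2.
By Parseval, this equals Σ |c_n|^2.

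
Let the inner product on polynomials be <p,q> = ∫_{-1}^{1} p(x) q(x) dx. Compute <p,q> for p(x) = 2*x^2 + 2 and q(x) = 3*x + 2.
<p,q> = 32/3

Expand the product: p(x)·q(x) = 6*x^3 + 4*x^2 + 6*x + 4.
∫_{-1}^{1} of each monomial x^k gives [2/(k+1) if k even, 0 if k odd]. Integrating term-by-term (or equivalently evaluating the antiderivative F(x) = 3*x^4/2 + 4*x^3/3 + 3*x^2 + 4*x at the endpoints):
  F(1) − F(−1) = 59/6 − (-5/6) = 32/3.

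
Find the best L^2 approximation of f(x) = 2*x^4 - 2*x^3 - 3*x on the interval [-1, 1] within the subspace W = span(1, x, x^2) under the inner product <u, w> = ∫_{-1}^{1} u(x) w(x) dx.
g(x) = 12*x^2/7 - 21*x/5 - 6/35

The best approximation g ∈ W is the orthogonal projection of f onto W. Writing g = a_0 + a_1 x + a_2 x^2, the coefficients solve the normal equations G · a = b where
  G_{ij} = <φ_i, φ_j> and b_i = <f, φ_i>, with φ_0 = 1, φ_1 = x, φ_2 = x^2.
G =
  [2, 0, 2/3]
  [0, 2/3, 0]
  [2/3, 0, 2/5],
b = (4/5, -14/5, 4/7).
Solving gives a_0 = -6/35, a_1 = -21/5, a_2 = 12/7, so
  g(x) = 12*x^2/7 - 21*x/5 - 6/35.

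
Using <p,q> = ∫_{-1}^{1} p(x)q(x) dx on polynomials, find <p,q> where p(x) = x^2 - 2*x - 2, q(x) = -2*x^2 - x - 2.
<p,q> = 148/15

Expand the product: p(x)·q(x) = -2*x^4 + 3*x^3 + 4*x^2 + 6*x + 4.
∫_{-1}^{1} of each monomial x^k gives [2/(k+1) if k even, 0 if k odd]. Integrating term-by-term (or equivalently evaluating the antiderivative F(x) = -2*x^5/5 + 3*x^4/4 + 4*x^3/3 + 3*x^2 + 4*x at the endpoints):
  F(1) − F(−1) = 521/60 − (-71/60) = 148/15.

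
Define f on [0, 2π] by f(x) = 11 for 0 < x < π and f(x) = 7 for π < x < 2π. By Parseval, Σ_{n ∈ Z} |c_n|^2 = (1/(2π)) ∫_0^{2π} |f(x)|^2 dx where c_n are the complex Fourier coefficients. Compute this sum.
Σ |c_n|^2 = 85

Parseval equates the L^2 energy of f (normalised by 1/(2π)) with the ℓ^2 sum of its Fourier coefficients: (1/(2π)) ∫_0^{2π} |f|^2 = Σ |c_n|^2.
Compute the left side: (1/(2π)) [∫_0^π 11^2 dx + ∫_π^{2π} 7^2 dx] = (1/(2π)) · (121π + 49π) = (121 + 49)/2 = 85.
So Σ_{n ∈ Z} |c_n|^2 = 85.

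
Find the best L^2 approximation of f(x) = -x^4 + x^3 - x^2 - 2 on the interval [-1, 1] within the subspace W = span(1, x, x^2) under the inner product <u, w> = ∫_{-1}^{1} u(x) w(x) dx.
g(x) = -13*x^2/7 + 3*x/5 - 67/35

The best approximation g ∈ W is the orthogonal projection of f onto W. Writing g = a_0 + a_1 x + a_2 x^2, the coefficients solve the normal equations G · a = b where
  G_{ij} = <φ_i, φ_j> and b_i = <f, φ_i>, with φ_0 = 1, φ_1 = x, φ_2 = x^2.
G =
  [2, 0, 2/3]
  [0, 2/3, 0]
  [2/3, 0, 2/5],
b = (-76/15, 2/5, -212/105).
Solving gives a_0 = -67/35, a_1 = 3/5, a_2 = -13/7, so
  g(x) = -13*x^2/7 + 3*x/5 - 67/35.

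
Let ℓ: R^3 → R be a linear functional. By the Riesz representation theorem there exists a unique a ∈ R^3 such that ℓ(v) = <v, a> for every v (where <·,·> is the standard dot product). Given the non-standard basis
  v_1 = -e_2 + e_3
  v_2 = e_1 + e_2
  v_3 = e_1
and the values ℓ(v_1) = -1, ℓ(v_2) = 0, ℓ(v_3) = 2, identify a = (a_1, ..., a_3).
a = (2, -2, -3)

Write a = (a_1, ..., a_3) in the standard basis. For each basis vector v_i, ℓ(v_i) = <v_i, a> is a linear equation in the a_j's. Collect the n equations into a matrix system V a = ℓ, where row i of V is v_i (expressed in the standard basis). Since V is invertible (lower-triangular with 1s on the diagonal, up to permutation), solve by back-substitution:
  V =
[[0, -1, 1],
 [1, 1, 0],
 [1, 0, 0]]
  V a = (-1, 0, 2)
Solving gives a = (2, -2, -3).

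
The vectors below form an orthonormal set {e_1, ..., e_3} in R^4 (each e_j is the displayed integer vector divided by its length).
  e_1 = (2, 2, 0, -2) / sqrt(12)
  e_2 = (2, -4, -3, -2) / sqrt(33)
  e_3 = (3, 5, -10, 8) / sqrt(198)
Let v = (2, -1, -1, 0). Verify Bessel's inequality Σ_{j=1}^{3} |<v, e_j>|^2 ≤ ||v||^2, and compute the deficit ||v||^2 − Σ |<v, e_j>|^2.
Σ |<v, e_j>|^2 = 83/18; ||v||^2 = 6; deficit = 25/18

Write each e_j = u_j / sqrt(<u_j, u_j>) where u_j is the displayed integer vector. Then <v, e_j> = <v, u_j> / sqrt(<u_j, u_j>), so |<v, e_j>|^2 = <v, u_j>^2 / <u_j, u_j>.
Coefficients: <v, e_1> = 2/sqrt(12), <v, e_2> = 11/sqrt(33), <v, e_3> = 11/sqrt(198).
Square and sum: Σ |<v, e_j>|^2 = 83/18.
Compute ||v||^2 = v·v = 6.
Deficit = 6 − 83/18 = 25/18 ≥ 0, confirming Bessel's inequality. (The deficit equals ||v − Σ <v,e_j> e_j||^2, the squared distance from v to span{e_j}.)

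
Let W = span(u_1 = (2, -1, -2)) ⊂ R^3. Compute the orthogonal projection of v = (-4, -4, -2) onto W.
proj_W(v) = (0, 0, 0)

Set up U = [u_1 | ... | u_1] ∈ R^(3×1). The projector onto W = col(U) is P = U (U^T U)^(-1) U^T.
Compute U^T U =
  [9],
and U^T v = (0).
Solve U^T U · c = U^T v for the coefficients: c = (0). The projection is proj_W(v) = U c.
Check: (v - proj_W(v)) · u_1 = 0  (should be 0).
Result: proj_W(v) = (0, 0, 0).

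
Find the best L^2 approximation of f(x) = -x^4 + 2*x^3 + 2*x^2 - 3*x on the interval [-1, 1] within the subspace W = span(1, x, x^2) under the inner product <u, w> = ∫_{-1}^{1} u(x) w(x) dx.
g(x) = 8*x^2/7 - 9*x/5 + 3/35

The best approximation g ∈ W is the orthogonal projection of f onto W. Writing g = a_0 + a_1 x + a_2 x^2, the coefficients solve the normal equations G · a = b where
  G_{ij} = <φ_i, φ_j> and b_i = <f, φ_i>, with φ_0 = 1, φ_1 = x, φ_2 = x^2.
G =
  [2, 0, 2/3]
  [0, 2/3, 0]
  [2/3, 0, 2/5],
b = (14/15, -6/5, 18/35).
Solving gives a_0 = 3/35, a_1 = -9/5, a_2 = 8/7, so
  g(x) = 8*x^2/7 - 9*x/5 + 3/35.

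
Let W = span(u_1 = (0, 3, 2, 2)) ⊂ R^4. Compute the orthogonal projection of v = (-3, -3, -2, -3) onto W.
proj_W(v) = (0, -57/17, -38/17, -38/17)

Set up U = [u_1 | ... | u_1] ∈ R^(4×1). The projector onto W = col(U) is P = U (U^T U)^(-1) U^T.
Compute U^T U =
  [17],
and U^T v = (-19).
Solve U^T U · c = U^T v for the coefficients: c = (-19/17). The projection is proj_W(v) = U c.
Check: (v - proj_W(v)) · u_1 = 0  (should be 0).
Result: proj_W(v) = (0, -57/17, -38/17, -38/17).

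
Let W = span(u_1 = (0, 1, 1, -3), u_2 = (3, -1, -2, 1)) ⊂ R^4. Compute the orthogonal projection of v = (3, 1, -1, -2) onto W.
proj_W(v) = (124/43, 14/129, -110/129, -290/129)

Set up U = [u_1 | ... | u_2] ∈ R^(4×2). The projector onto W = col(U) is P = U (U^T U)^(-1) U^T.
Compute U^T U =
  [11, -6]
  [-6, 15],
and U^T v = (6, 8).
Solve U^T U · c = U^T v for the coefficients: c = (46/43, 124/129). The projection is proj_W(v) = U c.
Check: (v - proj_W(v)) · u_1 = 0  (should be 0).
Check: (v - proj_W(v)) · u_2 = 0  (should be 0).
Result: proj_W(v) = (124/43, 14/129, -110/129, -290/129).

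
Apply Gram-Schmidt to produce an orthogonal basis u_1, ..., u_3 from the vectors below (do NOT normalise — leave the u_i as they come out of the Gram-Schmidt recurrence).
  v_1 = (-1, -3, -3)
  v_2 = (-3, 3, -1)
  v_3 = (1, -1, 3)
Orthogonal basis:
  u_1 = (-1, -3, -3)
  u_2 = (-60/19, 48/19, -28/19)
  u_3 = (-12/11, -8/11, 12/11)

Apply the Gram-Schmidt recurrence
  u_1 = v_1
  u_i = v_i − Σ_{j<i} ((v_i · u_j) / (u_j · u_j)) · u_j.

Step by step this gives:
  u_1 = (-1, -3, -3)
  u_2 = (-60/19, 48/19, -28/19)
  u_3 = (-12/11, -8/11, 12/11)

Orthogonality check:
  u_2 · u_1 = 0 (should be 0)
  u_3 · u_1 = 0 (should be 0)
  u_3 · u_2 = 0 (should be 0)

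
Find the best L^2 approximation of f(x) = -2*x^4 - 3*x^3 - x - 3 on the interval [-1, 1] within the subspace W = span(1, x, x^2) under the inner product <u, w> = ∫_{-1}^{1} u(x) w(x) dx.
g(x) = -12*x^2/7 - 14*x/5 - 99/35

The best approximation g ∈ W is the orthogonal projection of f onto W. Writing g = a_0 + a_1 x + a_2 x^2, the coefficients solve the normal equations G · a = b where
  G_{ij} = <φ_i, φ_j> and b_i = <f, φ_i>, with φ_0 = 1, φ_1 = x, φ_2 = x^2.
G =
  [2, 0, 2/3]
  [0, 2/3, 0]
  [2/3, 0, 2/5],
b = (-34/5, -28/15, -18/7).
Solving gives a_0 = -99/35, a_1 = -14/5, a_2 = -12/7, so
  g(x) = -12*x^2/7 - 14*x/5 - 99/35.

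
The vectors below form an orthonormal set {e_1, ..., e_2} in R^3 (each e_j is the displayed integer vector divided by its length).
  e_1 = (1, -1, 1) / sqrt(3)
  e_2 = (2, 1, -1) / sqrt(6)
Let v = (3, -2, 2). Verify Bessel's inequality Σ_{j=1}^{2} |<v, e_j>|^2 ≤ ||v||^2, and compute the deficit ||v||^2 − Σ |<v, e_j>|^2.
Σ |<v, e_j>|^2 = 17; ||v||^2 = 17; deficit = 0

Write each e_j = u_j / sqrt(<u_j, u_j>) where u_j is the displayed integer vector. Then <v, e_j> = <v, u_j> / sqrt(<u_j, u_j>), so |<v, e_j>|^2 = <v, u_j>^2 / <u_j, u_j>.
Coefficients: <v, e_1> = 7/sqrt(3), <v, e_2> = 2/sqrt(6).
Square and sum: Σ |<v, e_j>|^2 = 17.
Compute ||v||^2 = v·v = 17.
Deficit = 17 − 17 = 0 ≥ 0, confirming Bessel's inequality. (The deficit equals ||v − Σ <v,e_j> e_j||^2, the squared distance from v to span{e_j}.)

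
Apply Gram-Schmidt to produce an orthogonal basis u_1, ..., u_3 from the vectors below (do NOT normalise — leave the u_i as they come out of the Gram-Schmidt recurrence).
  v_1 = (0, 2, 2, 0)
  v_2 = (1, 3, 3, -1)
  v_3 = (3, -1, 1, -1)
Orthogonal basis:
  u_1 = (0, 2, 2, 0)
  u_2 = (1, 0, 0, -1)
  u_3 = (1, -1, 1, 1)

Apply the Gram-Schmidt recurrence
  u_1 = v_1
  u_i = v_i − Σ_{j<i} ((v_i · u_j) / (u_j · u_j)) · u_j.

Step by step this gives:
  u_1 = (0, 2, 2, 0)
  u_2 = (1, 0, 0, -1)
  u_3 = (1, -1, 1, 1)

Orthogonality check:
  u_2 · u_1 = 0 (should be 0)
  u_3 · u_1 = 0 (should be 0)
  u_3 · u_2 = 0 (should be 0)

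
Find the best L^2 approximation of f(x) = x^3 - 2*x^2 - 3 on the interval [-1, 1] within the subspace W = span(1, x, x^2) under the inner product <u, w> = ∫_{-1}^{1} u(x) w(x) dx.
g(x) = -2*x^2 + 3*x/5 - 3

The best approximation g ∈ W is the orthogonal projection of f onto W. Writing g = a_0 + a_1 x + a_2 x^2, the coefficients solve the normal equations G · a = b where
  G_{ij} = <φ_i, φ_j> and b_i = <f, φ_i>, with φ_0 = 1, φ_1 = x, φ_2 = x^2.
G =
  [2, 0, 2/3]
  [0, 2/3, 0]
  [2/3, 0, 2/5],
b = (-22/3, 2/5, -14/5).
Solving gives a_0 = -3, a_1 = 3/5, a_2 = -2, so
  g(x) = -2*x^2 + 3*x/5 - 3.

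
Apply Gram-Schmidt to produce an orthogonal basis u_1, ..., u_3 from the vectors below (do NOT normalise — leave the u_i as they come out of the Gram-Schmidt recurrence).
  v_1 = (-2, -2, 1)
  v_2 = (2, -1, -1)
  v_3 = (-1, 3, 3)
Orthogonal basis:
  u_1 = (-2, -2, 1)
  u_2 = (4/3, -5/3, -2/3)
  u_3 = (1, 0, 2)

Apply the Gram-Schmidt recurrence
  u_1 = v_1
  u_i = v_i − Σ_{j<i} ((v_i · u_j) / (u_j · u_j)) · u_j.

Step by step this gives:
  u_1 = (-2, -2, 1)
  u_2 = (4/3, -5/3, -2/3)
  u_3 = (1, 0, 2)

Orthogonality check:
  u_2 · u_1 = 0 (should be 0)
  u_3 · u_1 = 0 (should be 0)
  u_3 · u_2 = 0 (should be 0)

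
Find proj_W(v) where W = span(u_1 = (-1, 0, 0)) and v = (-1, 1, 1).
proj_W(v) = (-1, 0, 0)

Set up U = [u_1 | ... | u_1] ∈ R^(3×1). The projector onto W = col(U) is P = U (U^T U)^(-1) U^T.
Compute U^T U =
  [1],
and U^T v = (1).
Solve U^T U · c = U^T v for the coefficients: c = (1). The projection is proj_W(v) = U c.
Check: (v - proj_W(v)) · u_1 = 0  (should be 0).
Result: proj_W(v) = (-1, 0, 0).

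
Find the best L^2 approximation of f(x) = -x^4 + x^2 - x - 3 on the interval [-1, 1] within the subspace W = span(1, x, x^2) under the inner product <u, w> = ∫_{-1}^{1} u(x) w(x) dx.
g(x) = x^2/7 - x - 102/35

The best approximation g ∈ W is the orthogonal projection of f onto W. Writing g = a_0 + a_1 x + a_2 x^2, the coefficients solve the normal equations G · a = b where
  G_{ij} = <φ_i, φ_j> and b_i = <f, φ_i>, with φ_0 = 1, φ_1 = x, φ_2 = x^2.
G =
  [2, 0, 2/3]
  [0, 2/3, 0]
  [2/3, 0, 2/5],
b = (-86/15, -2/3, -66/35).
Solving gives a_0 = -102/35, a_1 = -1, a_2 = 1/7, so
  g(x) = x^2/7 - x - 102/35.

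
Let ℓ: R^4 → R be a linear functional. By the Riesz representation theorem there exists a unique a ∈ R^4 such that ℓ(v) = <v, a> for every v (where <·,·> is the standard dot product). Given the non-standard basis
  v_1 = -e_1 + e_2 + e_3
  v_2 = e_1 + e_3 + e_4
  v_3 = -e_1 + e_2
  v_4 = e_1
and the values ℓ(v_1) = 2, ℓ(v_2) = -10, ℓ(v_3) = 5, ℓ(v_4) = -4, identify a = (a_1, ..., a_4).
a = (-4, 1, -3, -3)

Write a = (a_1, ..., a_4) in the standard basis. For each basis vector v_i, ℓ(v_i) = <v_i, a> is a linear equation in the a_j's. Collect the n equations into a matrix system V a = ℓ, where row i of V is v_i (expressed in the standard basis). Since V is invertible (lower-triangular with 1s on the diagonal, up to permutation), solve by back-substitution:
  V =
[[-1, 1, 1, 0],
 [1, 0, 1, 1],
 [-1, 1, 0, 0],
 [1, 0, 0, 0]]
  V a = (2, -10, 5, -4)
Solving gives a = (-4, 1, -3, -3).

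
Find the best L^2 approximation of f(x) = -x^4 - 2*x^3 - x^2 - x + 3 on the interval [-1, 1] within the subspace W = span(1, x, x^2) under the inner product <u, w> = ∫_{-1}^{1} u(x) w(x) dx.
g(x) = -13*x^2/7 - 11*x/5 + 108/35

The best approximation g ∈ W is the orthogonal projection of f onto W. Writing g = a_0 + a_1 x + a_2 x^2, the coefficients solve the normal equations G · a = b where
  G_{ij} = <φ_i, φ_j> and b_i = <f, φ_i>, with φ_0 = 1, φ_1 = x, φ_2 = x^2.
G =
  [2, 0, 2/3]
  [0, 2/3, 0]
  [2/3, 0, 2/5],
b = (74/15, -22/15, 46/35).
Solving gives a_0 = 108/35, a_1 = -11/5, a_2 = -13/7, so
  g(x) = -13*x^2/7 - 11*x/5 + 108/35.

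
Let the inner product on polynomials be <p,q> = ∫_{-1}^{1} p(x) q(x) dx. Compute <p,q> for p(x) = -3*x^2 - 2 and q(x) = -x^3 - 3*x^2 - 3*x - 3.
<p,q> = 128/5

Expand the product: p(x)·q(x) = 3*x^5 + 9*x^4 + 11*x^3 + 15*x^2 + 6*x + 6.
∫_{-1}^{1} of each monomial x^k gives [2/(k+1) if k even, 0 if k odd]. Integrating term-by-term (or equivalently evaluating the antiderivative F(x) = x^6/2 + 9*x^5/5 + 11*x^4/4 + 5*x^3 + 3*x^2 + 6*x at the endpoints):
  F(1) − F(−1) = 381/20 − (-131/20) = 128/5.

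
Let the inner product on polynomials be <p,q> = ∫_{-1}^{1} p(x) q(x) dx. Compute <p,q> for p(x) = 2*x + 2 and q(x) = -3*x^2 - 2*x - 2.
<p,q> = -44/3

Expand the product: p(x)·q(x) = -6*x^3 - 10*x^2 - 8*x - 4.
∫_{-1}^{1} of each monomial x^k gives [2/(k+1) if k even, 0 if k odd]. Integrating term-by-term (or equivalently evaluating the antiderivative F(x) = -3*x^4/2 - 10*x^3/3 - 4*x^2 - 4*x at the endpoints):
  F(1) − F(−1) = -77/6 − (11/6) = -44/3.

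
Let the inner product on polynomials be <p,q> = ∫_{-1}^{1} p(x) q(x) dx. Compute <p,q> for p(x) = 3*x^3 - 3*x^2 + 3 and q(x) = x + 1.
<p,q> = 26/5

Expand the product: p(x)·q(x) = 3*x^4 - 3*x^2 + 3*x + 3.
∫_{-1}^{1} of each monomial x^k gives [2/(k+1) if k even, 0 if k odd]. Integrating term-by-term (or equivalently evaluating the antiderivative F(x) = 3*x^5/5 - x^3 + 3*x^2/2 + 3*x at the endpoints):
  F(1) − F(−1) = 41/10 − (-11/10) = 26/5.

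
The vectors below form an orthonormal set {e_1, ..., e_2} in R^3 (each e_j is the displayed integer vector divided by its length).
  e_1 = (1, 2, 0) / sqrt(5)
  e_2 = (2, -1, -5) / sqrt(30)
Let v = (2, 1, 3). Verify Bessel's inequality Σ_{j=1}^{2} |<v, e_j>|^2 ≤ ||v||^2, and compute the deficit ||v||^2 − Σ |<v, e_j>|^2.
Σ |<v, e_j>|^2 = 8; ||v||^2 = 14; deficit = 6

Write each e_j = u_j / sqrt(<u_j, u_j>) where u_j is the displayed integer vector. Then <v, e_j> = <v, u_j> / sqrt(<u_j, u_j>), so |<v, e_j>|^2 = <v, u_j>^2 / <u_j, u_j>.
Coefficients: <v, e_1> = 4/sqrt(5), <v, e_2> = -12/sqrt(30).
Square and sum: Σ |<v, e_j>|^2 = 8.
Compute ||v||^2 = v·v = 14.
Deficit = 14 − 8 = 6 ≥ 0, confirming Bessel's inequality. (The deficit equals ||v − Σ <v,e_j> e_j||^2, the squared distance from v to span{e_j}.)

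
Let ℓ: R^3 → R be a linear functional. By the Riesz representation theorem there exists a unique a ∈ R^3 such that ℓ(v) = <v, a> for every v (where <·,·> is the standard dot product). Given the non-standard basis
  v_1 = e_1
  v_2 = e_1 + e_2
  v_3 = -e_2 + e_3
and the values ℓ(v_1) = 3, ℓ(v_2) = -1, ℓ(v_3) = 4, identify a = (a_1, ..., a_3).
a = (3, -4, 0)

Write a = (a_1, ..., a_3) in the standard basis. For each basis vector v_i, ℓ(v_i) = <v_i, a> is a linear equation in the a_j's. Collect the n equations into a matrix system V a = ℓ, where row i of V is v_i (expressed in the standard basis). Since V is invertible (lower-triangular with 1s on the diagonal, up to permutation), solve by back-substitution:
  V =
[[1, 0, 0],
 [1, 1, 0],
 [0, -1, 1]]
  V a = (3, -1, 4)
Solving gives a = (3, -4, 0).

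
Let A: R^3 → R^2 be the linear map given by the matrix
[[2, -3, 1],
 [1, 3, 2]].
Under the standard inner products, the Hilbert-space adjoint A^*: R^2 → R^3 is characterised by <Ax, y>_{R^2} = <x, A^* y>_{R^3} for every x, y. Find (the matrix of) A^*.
A^* = A^T =
[[2, 1],
 [-3, 3],
 [1, 2]]

For real matrices with standard dot products, the defining identity <Ax, y> = <x, A^* y> gives (Ax)^T y = x^T (A^*) y, i.e. x^T A^T y = x^T (A^*) y. Since this holds for all x, y, we must have A^* = A^T. Therefore
A^* =
[[2, 1],
 [-3, 3],
 [1, 2]].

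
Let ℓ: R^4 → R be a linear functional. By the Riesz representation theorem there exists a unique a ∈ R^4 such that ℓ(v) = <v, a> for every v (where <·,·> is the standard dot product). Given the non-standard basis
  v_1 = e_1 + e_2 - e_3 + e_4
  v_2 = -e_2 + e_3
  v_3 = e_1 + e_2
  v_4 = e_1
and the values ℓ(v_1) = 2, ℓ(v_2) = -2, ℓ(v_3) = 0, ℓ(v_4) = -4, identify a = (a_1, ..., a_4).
a = (-4, 4, 2, 4)

Write a = (a_1, ..., a_4) in the standard basis. For each basis vector v_i, ℓ(v_i) = <v_i, a> is a linear equation in the a_j's. Collect the n equations into a matrix system V a = ℓ, where row i of V is v_i (expressed in the standard basis). Since V is invertible (lower-triangular with 1s on the diagonal, up to permutation), solve by back-substitution:
  V =
[[1, 1, -1, 1],
 [0, -1, 1, 0],
 [1, 1, 0, 0],
 [1, 0, 0, 0]]
  V a = (2, -2, 0, -4)
Solving gives a = (-4, 4, 2, 4).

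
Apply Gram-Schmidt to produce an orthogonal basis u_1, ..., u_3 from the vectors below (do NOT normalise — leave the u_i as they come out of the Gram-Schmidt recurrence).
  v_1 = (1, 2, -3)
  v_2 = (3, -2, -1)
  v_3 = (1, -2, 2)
Orthogonal basis:
  u_1 = (1, 2, -3)
  u_2 = (20/7, -16/7, -4/7)
  u_3 = (1/3, 1/3, 1/3)

Apply the Gram-Schmidt recurrence
  u_1 = v_1
  u_i = v_i − Σ_{j<i} ((v_i · u_j) / (u_j · u_j)) · u_j.

Step by step this gives:
  u_1 = (1, 2, -3)
  u_2 = (20/7, -16/7, -4/7)
  u_3 = (1/3, 1/3, 1/3)

Orthogonality check:
  u_2 · u_1 = 0 (should be 0)
  u_3 · u_1 = 0 (should be 0)
  u_3 · u_2 = 0 (should be 0)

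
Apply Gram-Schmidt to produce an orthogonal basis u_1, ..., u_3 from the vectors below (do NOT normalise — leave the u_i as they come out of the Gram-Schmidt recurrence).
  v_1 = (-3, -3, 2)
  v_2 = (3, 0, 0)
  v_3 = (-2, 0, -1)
Orthogonal basis:
  u_1 = (-3, -3, 2)
  u_2 = (39/22, -27/22, 9/11)
  u_3 = (0, -6/13, -9/13)

Apply the Gram-Schmidt recurrence
  u_1 = v_1
  u_i = v_i − Σ_{j<i} ((v_i · u_j) / (u_j · u_j)) · u_j.

Step by step this gives:
  u_1 = (-3, -3, 2)
  u_2 = (39/22, -27/22, 9/11)
  u_3 = (0, -6/13, -9/13)

Orthogonality check:
  u_2 · u_1 = 0 (should be 0)
  u_3 · u_1 = 0 (should be 0)
  u_3 · u_2 = 0 (should be 0)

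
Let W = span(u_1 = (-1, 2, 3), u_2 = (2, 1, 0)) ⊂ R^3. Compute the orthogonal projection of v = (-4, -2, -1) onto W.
proj_W(v) = (-53/14, -17/7, -9/14)

Set up U = [u_1 | ... | u_2] ∈ R^(3×2). The projector onto W = col(U) is P = U (U^T U)^(-1) U^T.
Compute U^T U =
  [14, 0]
  [0, 5],
and U^T v = (-3, -10).
Solve U^T U · c = U^T v for the coefficients: c = (-3/14, -2). The projection is proj_W(v) = U c.
Check: (v - proj_W(v)) · u_1 = 0  (should be 0).
Check: (v - proj_W(v)) · u_2 = 0  (should be 0).
Result: proj_W(v) = (-53/14, -17/7, -9/14).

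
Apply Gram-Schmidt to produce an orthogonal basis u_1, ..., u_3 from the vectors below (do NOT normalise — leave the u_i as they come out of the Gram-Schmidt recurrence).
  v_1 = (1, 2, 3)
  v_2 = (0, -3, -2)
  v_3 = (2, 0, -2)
Orthogonal basis:
  u_1 = (1, 2, 3)
  u_2 = (6/7, -9/7, 4/7)
  u_3 = (40/19, 16/19, -24/19)

Apply the Gram-Schmidt recurrence
  u_1 = v_1
  u_i = v_i − Σ_{j<i} ((v_i · u_j) / (u_j · u_j)) · u_j.

Step by step this gives:
  u_1 = (1, 2, 3)
  u_2 = (6/7, -9/7, 4/7)
  u_3 = (40/19, 16/19, -24/19)

Orthogonality check:
  u_2 · u_1 = 0 (should be 0)
  u_3 · u_1 = 0 (should be 0)
  u_3 · u_2 = 0 (should be 0)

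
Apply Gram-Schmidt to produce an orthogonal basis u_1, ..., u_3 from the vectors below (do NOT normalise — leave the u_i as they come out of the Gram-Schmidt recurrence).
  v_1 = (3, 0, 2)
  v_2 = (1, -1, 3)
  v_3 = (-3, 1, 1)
Orthogonal basis:
  u_1 = (3, 0, 2)
  u_2 = (-14/13, -1, 21/13)
  u_3 = (-16/31, 56/31, 24/31)

Apply the Gram-Schmidt recurrence
  u_1 = v_1
  u_i = v_i − Σ_{j<i} ((v_i · u_j) / (u_j · u_j)) · u_j.

Step by step this gives:
  u_1 = (3, 0, 2)
  u_2 = (-14/13, -1, 21/13)
  u_3 = (-16/31, 56/31, 24/31)

Orthogonality check:
  u_2 · u_1 = 0 (should be 0)
  u_3 · u_1 = 0 (should be 0)
  u_3 · u_2 = 0 (should be 0)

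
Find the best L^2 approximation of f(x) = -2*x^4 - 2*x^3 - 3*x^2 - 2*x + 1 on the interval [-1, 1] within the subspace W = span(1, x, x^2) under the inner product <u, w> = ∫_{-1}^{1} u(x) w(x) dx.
g(x) = -33*x^2/7 - 16*x/5 + 41/35

The best approximation g ∈ W is the orthogonal projection of f onto W. Writing g = a_0 + a_1 x + a_2 x^2, the coefficients solve the normal equations G · a = b where
  G_{ij} = <φ_i, φ_j> and b_i = <f, φ_i>, with φ_0 = 1, φ_1 = x, φ_2 = x^2.
G =
  [2, 0, 2/3]
  [0, 2/3, 0]
  [2/3, 0, 2/5],
b = (-4/5, -32/15, -116/105).
Solving gives a_0 = 41/35, a_1 = -16/5, a_2 = -33/7, so
  g(x) = -33*x^2/7 - 16*x/5 + 41/35.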